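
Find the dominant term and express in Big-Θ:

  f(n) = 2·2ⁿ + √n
Θ(2ⁿ)

Order the terms by growth rate: √n ≺ 2·2ⁿ.
The fastest-growing term 2·2ⁿ dominates as n → ∞; dropping its constant factor gives Θ(2ⁿ).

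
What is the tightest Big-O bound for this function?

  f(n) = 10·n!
O(n!)

The dominant term in 10·n! is 10·n!, which is Θ(n!).
Constants are absorbed, so the tightest bound is O(n!).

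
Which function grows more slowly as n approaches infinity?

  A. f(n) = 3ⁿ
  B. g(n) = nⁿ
A

f(n) = 3ⁿ is O(3ⁿ), while g(n) = nⁿ is O(nⁿ).
Since O(3ⁿ) grows slower than O(nⁿ), f(n) is dominated.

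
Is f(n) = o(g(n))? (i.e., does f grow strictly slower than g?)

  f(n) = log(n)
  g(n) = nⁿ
True

f(n) = log(n) is O(log n), and g(n) = nⁿ is O(nⁿ).
Since O(log n) grows strictly slower than O(nⁿ), f(n) = o(g(n)) is true.
This means lim(n→∞) f(n)/g(n) = 0.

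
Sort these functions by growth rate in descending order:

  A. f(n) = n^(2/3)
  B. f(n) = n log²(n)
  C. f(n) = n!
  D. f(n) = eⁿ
C > D > B > A

Comparing growth rates:
C = n! is O(n!)
D = eⁿ is O(eⁿ)
B = n log²(n) is O(n log² n)
A = n^(2/3) is O(n^(2/3))

Therefore, the order from fastest to slowest is: C > D > B > A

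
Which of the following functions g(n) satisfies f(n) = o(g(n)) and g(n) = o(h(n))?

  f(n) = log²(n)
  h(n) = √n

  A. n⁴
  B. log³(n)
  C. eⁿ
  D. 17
B

We need g(n) with log²(n) = o(g(n)) and g(n) = o(√n), i.e. O(log² n) ≺ g ≺ O(√n).
Check each option:
  A. n⁴ — O(n⁴) does not grow strictly slower than h(n)
  B. log³(n) — O(log³ n) is strictly between O(log² n) and O(√n) ✓
  C. eⁿ — O(eⁿ) does not grow strictly slower than h(n)
  D. 17 — O(1) does not grow strictly faster than f(n)

Only option B (log³(n)) lies strictly between.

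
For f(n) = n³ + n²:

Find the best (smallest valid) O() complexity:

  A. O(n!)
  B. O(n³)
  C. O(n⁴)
B

f(n) = n³ + n² is O(n³).
All listed options are valid Big-O bounds (upper bounds),
but O(n³) is the tightest (smallest valid bound).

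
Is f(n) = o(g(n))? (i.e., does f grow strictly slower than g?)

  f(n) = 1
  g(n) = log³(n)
True

f(n) = 1 is O(1), and g(n) = log³(n) is O(log³ n).
Since O(1) grows strictly slower than O(log³ n), f(n) = o(g(n)) is true.
This means lim(n→∞) f(n)/g(n) = 0.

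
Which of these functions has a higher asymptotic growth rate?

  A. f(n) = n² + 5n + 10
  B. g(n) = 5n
A

f(n) = n² + 5n + 10 is O(n²), while g(n) = 5n is O(n).
Since O(n²) grows faster than O(n), f(n) dominates.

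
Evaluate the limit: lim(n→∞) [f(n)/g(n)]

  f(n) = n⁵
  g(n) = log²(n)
∞

Since n⁵ (O(n⁵)) grows faster than log²(n) (O(log² n)),
the ratio f(n)/g(n) → ∞ as n → ∞.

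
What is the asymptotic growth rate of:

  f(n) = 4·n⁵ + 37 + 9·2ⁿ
Θ(2ⁿ)

Order the terms by growth rate: 37 ≺ 4·n⁵ ≺ 9·2ⁿ.
The fastest-growing term 9·2ⁿ dominates as n → ∞; dropping its constant factor gives Θ(2ⁿ).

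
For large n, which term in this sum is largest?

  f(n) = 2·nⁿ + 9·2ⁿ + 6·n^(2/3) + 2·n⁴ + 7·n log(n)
2·nⁿ

Looking at each term:
  - 2·nⁿ is O(nⁿ)
  - 9·2ⁿ is O(2ⁿ)
  - 6·n^(2/3) is O(n^(2/3))
  - 2·n⁴ is O(n⁴)
  - 7·n log(n) is O(n log n)

The term 2·nⁿ (O(nⁿ)) grows fastest and dominates all others.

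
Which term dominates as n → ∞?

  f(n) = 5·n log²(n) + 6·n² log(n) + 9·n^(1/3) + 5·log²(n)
6·n² log(n)

Looking at each term:
  - 5·n log²(n) is O(n log² n)
  - 6·n² log(n) is O(n² log n)
  - 9·n^(1/3) is O(n^(1/3))
  - 5·log²(n) is O(log² n)

The term 6·n² log(n) (O(n² log n)) grows fastest and dominates all others.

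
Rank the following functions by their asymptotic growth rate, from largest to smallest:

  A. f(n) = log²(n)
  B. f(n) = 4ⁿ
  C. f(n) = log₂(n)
B > A > C

Comparing growth rates:
B = 4ⁿ is O(4ⁿ)
A = log²(n) is O(log² n)
C = log₂(n) is O(log n)

Therefore, the order from fastest to slowest is: B > A > C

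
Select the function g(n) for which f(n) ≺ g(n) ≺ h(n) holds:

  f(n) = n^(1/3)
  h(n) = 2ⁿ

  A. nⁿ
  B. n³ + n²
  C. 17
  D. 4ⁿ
B

We need g(n) with n^(1/3) = o(g(n)) and g(n) = o(2ⁿ), i.e. O(n^(1/3)) ≺ g ≺ O(2ⁿ).
Check each option:
  A. nⁿ — O(nⁿ) does not grow strictly slower than h(n)
  B. n³ + n² — O(n³) is strictly between O(n^(1/3)) and O(2ⁿ) ✓
  C. 17 — O(1) does not grow strictly faster than f(n)
  D. 4ⁿ — O(4ⁿ) does not grow strictly slower than h(n)

Only option B (n³ + n²) lies strictly between.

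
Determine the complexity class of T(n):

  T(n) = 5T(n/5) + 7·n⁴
Θ(n⁴)

Master Theorem: a = 5, b = 5, f(n) = 7·n⁴.
Compute the critical exponent d = log₅(5) = 1.
Compare f(n) = Θ(n⁴) against n^d:
  k = 4 > d = 1, so f(n) = Ω(n^(d+ε)) — Case 3.
  Regularity: a·(n/b)^4/n^4 = a/b^4 = 5/625 < 1 ✓.
  The top-level work dominates: T(n) = Θ(f(n)) = Θ(n⁴).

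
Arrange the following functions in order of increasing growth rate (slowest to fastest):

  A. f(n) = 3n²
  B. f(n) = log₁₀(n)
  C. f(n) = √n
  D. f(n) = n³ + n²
B < C < A < D

Comparing growth rates:
B = log₁₀(n) is O(log n)
C = √n is O(√n)
A = 3n² is O(n²)
D = n³ + n² is O(n³)

Therefore, the order from slowest to fastest is: B < C < A < D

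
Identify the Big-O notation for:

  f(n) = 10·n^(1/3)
O(n^(1/3))

The dominant term in 10·n^(1/3) is 10·n^(1/3), which is Θ(n^(1/3)).
Constants are absorbed, so the tightest bound is O(n^(1/3)).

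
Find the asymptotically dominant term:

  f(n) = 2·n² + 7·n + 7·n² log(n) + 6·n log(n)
7·n² log(n)

Looking at each term:
  - 2·n² is O(n²)
  - 7·n is O(n)
  - 7·n² log(n) is O(n² log n)
  - 6·n log(n) is O(n log n)

The term 7·n² log(n) (O(n² log n)) grows fastest and dominates all others.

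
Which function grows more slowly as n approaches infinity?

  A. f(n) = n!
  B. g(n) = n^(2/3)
B

f(n) = n! is O(n!), while g(n) = n^(2/3) is O(n^(2/3)).
Since O(n^(2/3)) grows slower than O(n!), g(n) is dominated.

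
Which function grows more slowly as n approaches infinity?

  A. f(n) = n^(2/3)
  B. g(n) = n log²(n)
A

f(n) = n^(2/3) is O(n^(2/3)), while g(n) = n log²(n) is O(n log² n).
Since O(n^(2/3)) grows slower than O(n log² n), f(n) is dominated.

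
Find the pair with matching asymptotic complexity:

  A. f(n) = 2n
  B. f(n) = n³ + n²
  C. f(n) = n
A and C

Examining each function:
  A. 2n is O(n)
  B. n³ + n² is O(n³)
  C. n is O(n)

Functions A and C both have the same complexity class.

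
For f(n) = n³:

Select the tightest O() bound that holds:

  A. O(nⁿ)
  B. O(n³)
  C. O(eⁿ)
B

f(n) = n³ is O(n³).
All listed options are valid Big-O bounds (upper bounds),
but O(n³) is the tightest (smallest valid bound).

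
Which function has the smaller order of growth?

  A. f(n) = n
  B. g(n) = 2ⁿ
A

f(n) = n is O(n), while g(n) = 2ⁿ is O(2ⁿ).
Since O(n) grows slower than O(2ⁿ), f(n) is dominated.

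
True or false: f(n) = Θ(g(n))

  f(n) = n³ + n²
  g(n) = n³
True

f(n) = n³ + n² and g(n) = n³ are both O(n³).
Since they have the same asymptotic growth rate, f(n) = Θ(g(n)) is true.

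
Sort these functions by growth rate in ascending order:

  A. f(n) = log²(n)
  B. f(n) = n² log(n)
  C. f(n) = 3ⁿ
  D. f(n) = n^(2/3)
A < D < B < C

Comparing growth rates:
A = log²(n) is O(log² n)
D = n^(2/3) is O(n^(2/3))
B = n² log(n) is O(n² log n)
C = 3ⁿ is O(3ⁿ)

Therefore, the order from slowest to fastest is: A < D < B < C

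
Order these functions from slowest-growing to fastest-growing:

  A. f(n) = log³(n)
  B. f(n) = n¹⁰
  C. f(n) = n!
A < B < C

Comparing growth rates:
A = log³(n) is O(log³ n)
B = n¹⁰ is O(n¹⁰)
C = n! is O(n!)

Therefore, the order from slowest to fastest is: A < B < C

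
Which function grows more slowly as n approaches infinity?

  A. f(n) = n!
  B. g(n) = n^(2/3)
B

f(n) = n! is O(n!), while g(n) = n^(2/3) is O(n^(2/3)).
Since O(n^(2/3)) grows slower than O(n!), g(n) is dominated.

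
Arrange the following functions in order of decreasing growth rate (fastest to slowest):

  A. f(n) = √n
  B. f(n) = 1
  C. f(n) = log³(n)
A > C > B

Comparing growth rates:
A = √n is O(√n)
C = log³(n) is O(log³ n)
B = 1 is O(1)

Therefore, the order from fastest to slowest is: A > C > B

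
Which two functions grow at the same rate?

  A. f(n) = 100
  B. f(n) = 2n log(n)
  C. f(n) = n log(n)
B and C

Examining each function:
  A. 100 is O(1)
  B. 2n log(n) is O(n log n)
  C. n log(n) is O(n log n)

Functions B and C both have the same complexity class.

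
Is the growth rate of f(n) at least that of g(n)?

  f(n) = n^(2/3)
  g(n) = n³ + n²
False

f(n) = n^(2/3) is O(n^(2/3)), and g(n) = n³ + n² is O(n³).
Since O(n^(2/3)) grows slower than O(n³), f(n) = Ω(g(n)) is false.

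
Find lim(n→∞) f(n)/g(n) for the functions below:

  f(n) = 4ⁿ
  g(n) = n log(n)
∞

Since 4ⁿ (O(4ⁿ)) grows faster than n log(n) (O(n log n)),
the ratio f(n)/g(n) → ∞ as n → ∞.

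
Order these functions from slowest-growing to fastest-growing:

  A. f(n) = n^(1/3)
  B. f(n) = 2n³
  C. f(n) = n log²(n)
A < C < B

Comparing growth rates:
A = n^(1/3) is O(n^(1/3))
C = n log²(n) is O(n log² n)
B = 2n³ is O(n³)

Therefore, the order from slowest to fastest is: A < C < B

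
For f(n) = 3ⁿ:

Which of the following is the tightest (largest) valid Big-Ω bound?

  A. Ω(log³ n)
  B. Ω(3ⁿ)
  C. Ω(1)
B

f(n) = 3ⁿ is Ω(3ⁿ).
All listed options are valid Big-Ω bounds (lower bounds),
but Ω(3ⁿ) is the tightest (largest valid bound).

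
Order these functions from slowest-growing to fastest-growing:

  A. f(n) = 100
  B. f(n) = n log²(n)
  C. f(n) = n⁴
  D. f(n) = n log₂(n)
A < D < B < C

Comparing growth rates:
A = 100 is O(1)
D = n log₂(n) is O(n log n)
B = n log²(n) is O(n log² n)
C = n⁴ is O(n⁴)

Therefore, the order from slowest to fastest is: A < D < B < C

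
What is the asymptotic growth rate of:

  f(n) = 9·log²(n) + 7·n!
Θ(n!)

Order the terms by growth rate: 9·log²(n) ≺ 7·n!.
The fastest-growing term 7·n! dominates as n → ∞; dropping its constant factor gives Θ(n!).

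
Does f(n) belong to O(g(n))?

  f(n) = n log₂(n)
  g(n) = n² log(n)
True

f(n) = n log₂(n) is O(n log n), and g(n) = n² log(n) is O(n² log n).
Since O(n log n) ⊆ O(n² log n) (f grows no faster than g), f(n) = O(g(n)) is true.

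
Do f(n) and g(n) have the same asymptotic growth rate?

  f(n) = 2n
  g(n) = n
True

f(n) = 2n and g(n) = n are both O(n).
Since they have the same asymptotic growth rate, f(n) = Θ(g(n)) is true.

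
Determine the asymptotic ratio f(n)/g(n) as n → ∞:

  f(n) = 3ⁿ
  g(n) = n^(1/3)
∞

Since 3ⁿ (O(3ⁿ)) grows faster than n^(1/3) (O(n^(1/3))),
the ratio f(n)/g(n) → ∞ as n → ∞.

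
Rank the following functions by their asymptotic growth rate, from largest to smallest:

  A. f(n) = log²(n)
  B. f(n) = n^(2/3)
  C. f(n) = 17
B > A > C

Comparing growth rates:
B = n^(2/3) is O(n^(2/3))
A = log²(n) is O(log² n)
C = 17 is O(1)

Therefore, the order from fastest to slowest is: B > A > C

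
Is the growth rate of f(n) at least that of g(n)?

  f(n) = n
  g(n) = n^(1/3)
True

f(n) = n is O(n), and g(n) = n^(1/3) is O(n^(1/3)).
Since O(n) grows at least as fast as O(n^(1/3)), f(n) = Ω(g(n)) is true.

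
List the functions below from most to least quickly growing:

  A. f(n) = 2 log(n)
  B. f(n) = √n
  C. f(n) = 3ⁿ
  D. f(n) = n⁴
C > D > B > A

Comparing growth rates:
C = 3ⁿ is O(3ⁿ)
D = n⁴ is O(n⁴)
B = √n is O(√n)
A = 2 log(n) is O(log n)

Therefore, the order from fastest to slowest is: C > D > B > A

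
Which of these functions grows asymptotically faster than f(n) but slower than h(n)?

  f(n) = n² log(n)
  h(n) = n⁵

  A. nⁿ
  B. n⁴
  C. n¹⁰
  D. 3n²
B

We need g(n) with n² log(n) = o(g(n)) and g(n) = o(n⁵), i.e. O(n² log n) ≺ g ≺ O(n⁵).
Check each option:
  A. nⁿ — O(nⁿ) does not grow strictly slower than h(n)
  B. n⁴ — O(n⁴) is strictly between O(n² log n) and O(n⁵) ✓
  C. n¹⁰ — O(n¹⁰) does not grow strictly slower than h(n)
  D. 3n² — O(n²) does not grow strictly faster than f(n)

Only option B (n⁴) lies strictly between.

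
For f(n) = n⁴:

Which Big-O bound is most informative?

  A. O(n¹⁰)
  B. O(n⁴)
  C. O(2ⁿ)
B

f(n) = n⁴ is O(n⁴).
All listed options are valid Big-O bounds (upper bounds),
but O(n⁴) is the tightest (smallest valid bound).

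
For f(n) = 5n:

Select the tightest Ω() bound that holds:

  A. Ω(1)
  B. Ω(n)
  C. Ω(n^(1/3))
B

f(n) = 5n is Ω(n).
All listed options are valid Big-Ω bounds (lower bounds),
but Ω(n) is the tightest (largest valid bound).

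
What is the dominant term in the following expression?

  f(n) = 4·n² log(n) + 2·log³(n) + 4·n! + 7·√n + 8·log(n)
4·n!

Looking at each term:
  - 4·n² log(n) is O(n² log n)
  - 2·log³(n) is O(log³ n)
  - 4·n! is O(n!)
  - 7·√n is O(√n)
  - 8·log(n) is O(log n)

The term 4·n! (O(n!)) grows fastest and dominates all others.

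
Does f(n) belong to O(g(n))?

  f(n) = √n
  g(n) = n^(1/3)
False

f(n) = √n is O(√n), and g(n) = n^(1/3) is O(n^(1/3)).
Since O(√n) grows faster than O(n^(1/3)), f(n) = O(g(n)) is false.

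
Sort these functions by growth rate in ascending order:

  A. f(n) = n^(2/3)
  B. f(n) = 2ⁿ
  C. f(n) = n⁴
A < C < B

Comparing growth rates:
A = n^(2/3) is O(n^(2/3))
C = n⁴ is O(n⁴)
B = 2ⁿ is O(2ⁿ)

Therefore, the order from slowest to fastest is: A < C < B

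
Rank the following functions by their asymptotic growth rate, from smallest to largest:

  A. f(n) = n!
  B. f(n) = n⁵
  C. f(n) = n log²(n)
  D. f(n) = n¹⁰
C < B < D < A

Comparing growth rates:
C = n log²(n) is O(n log² n)
B = n⁵ is O(n⁵)
D = n¹⁰ is O(n¹⁰)
A = n! is O(n!)

Therefore, the order from slowest to fastest is: C < B < D < A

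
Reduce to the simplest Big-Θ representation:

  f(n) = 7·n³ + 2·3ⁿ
Θ(3ⁿ)

Order the terms by growth rate: 7·n³ ≺ 2·3ⁿ.
The fastest-growing term 2·3ⁿ dominates as n → ∞; dropping its constant factor gives Θ(3ⁿ).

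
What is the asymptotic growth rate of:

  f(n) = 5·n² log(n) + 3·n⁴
Θ(n⁴)

Order the terms by growth rate: 5·n² log(n) ≺ 3·n⁴.
The fastest-growing term 3·n⁴ dominates as n → ∞; dropping its constant factor gives Θ(n⁴).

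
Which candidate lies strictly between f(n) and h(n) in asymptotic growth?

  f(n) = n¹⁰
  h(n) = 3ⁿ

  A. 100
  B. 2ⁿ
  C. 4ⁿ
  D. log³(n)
B

We need g(n) with n¹⁰ = o(g(n)) and g(n) = o(3ⁿ), i.e. O(n¹⁰) ≺ g ≺ O(3ⁿ).
Check each option:
  A. 100 — O(1) does not grow strictly faster than f(n)
  B. 2ⁿ — O(2ⁿ) is strictly between O(n¹⁰) and O(3ⁿ) ✓
  C. 4ⁿ — O(4ⁿ) does not grow strictly slower than h(n)
  D. log³(n) — O(log³ n) does not grow strictly faster than f(n)

Only option B (2ⁿ) lies strictly between.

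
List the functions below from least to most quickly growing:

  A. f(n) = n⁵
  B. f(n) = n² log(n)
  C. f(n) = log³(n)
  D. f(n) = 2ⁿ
C < B < A < D

Comparing growth rates:
C = log³(n) is O(log³ n)
B = n² log(n) is O(n² log n)
A = n⁵ is O(n⁵)
D = 2ⁿ is O(2ⁿ)

Therefore, the order from slowest to fastest is: C < B < A < D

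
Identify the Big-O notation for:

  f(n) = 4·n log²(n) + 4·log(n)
O(n log² n)

The dominant term in 4·n log²(n) + 4·log(n) is 4·n log²(n), which is Θ(n log² n).
Lower-order terms (4·log(n)) are asymptotically negligible.
Constants are absorbed, so the tightest bound is O(n log² n).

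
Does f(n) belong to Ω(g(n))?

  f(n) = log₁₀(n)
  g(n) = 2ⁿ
False

f(n) = log₁₀(n) is O(log n), and g(n) = 2ⁿ is O(2ⁿ).
Since O(log n) grows slower than O(2ⁿ), f(n) = Ω(g(n)) is false.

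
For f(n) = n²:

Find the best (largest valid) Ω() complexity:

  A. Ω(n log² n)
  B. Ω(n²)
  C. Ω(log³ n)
B

f(n) = n² is Ω(n²).
All listed options are valid Big-Ω bounds (lower bounds),
but Ω(n²) is the tightest (largest valid bound).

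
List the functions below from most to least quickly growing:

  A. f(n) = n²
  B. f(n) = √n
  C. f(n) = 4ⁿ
C > A > B

Comparing growth rates:
C = 4ⁿ is O(4ⁿ)
A = n² is O(n²)
B = √n is O(√n)

Therefore, the order from fastest to slowest is: C > A > B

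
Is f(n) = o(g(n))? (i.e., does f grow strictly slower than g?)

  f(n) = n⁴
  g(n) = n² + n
False

f(n) = n⁴ is O(n⁴), and g(n) = n² + n is O(n²).
Since O(n⁴) grows faster than or equal to O(n²), f(n) = o(g(n)) is false.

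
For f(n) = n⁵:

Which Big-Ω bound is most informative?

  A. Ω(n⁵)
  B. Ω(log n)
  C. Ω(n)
A

f(n) = n⁵ is Ω(n⁵).
All listed options are valid Big-Ω bounds (lower bounds),
but Ω(n⁵) is the tightest (largest valid bound).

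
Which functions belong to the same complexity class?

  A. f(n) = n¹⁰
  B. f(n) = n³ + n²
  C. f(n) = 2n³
B and C

Examining each function:
  A. n¹⁰ is O(n¹⁰)
  B. n³ + n² is O(n³)
  C. 2n³ is O(n³)

Functions B and C both have the same complexity class.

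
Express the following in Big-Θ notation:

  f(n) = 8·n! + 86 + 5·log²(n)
Θ(n!)

Order the terms by growth rate: 86 ≺ 5·log²(n) ≺ 8·n!.
The fastest-growing term 8·n! dominates as n → ∞; dropping its constant factor gives Θ(n!).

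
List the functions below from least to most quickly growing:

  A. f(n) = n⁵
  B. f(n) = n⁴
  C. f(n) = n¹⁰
B < A < C

Comparing growth rates:
B = n⁴ is O(n⁴)
A = n⁵ is O(n⁵)
C = n¹⁰ is O(n¹⁰)

Therefore, the order from slowest to fastest is: B < A < C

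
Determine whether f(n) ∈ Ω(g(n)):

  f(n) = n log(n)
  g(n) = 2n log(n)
True

f(n) = n log(n) and g(n) = 2n log(n) are both O(n log n).
Big-Ω permits equal growth rates (f ≥ c·g for some c > 0), so f(n) = Ω(g(n)) is true.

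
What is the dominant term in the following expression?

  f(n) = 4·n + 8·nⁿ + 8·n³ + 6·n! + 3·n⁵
8·nⁿ

Looking at each term:
  - 4·n is O(n)
  - 8·nⁿ is O(nⁿ)
  - 8·n³ is O(n³)
  - 6·n! is O(n!)
  - 3·n⁵ is O(n⁵)

The term 8·nⁿ (O(nⁿ)) grows fastest and dominates all others.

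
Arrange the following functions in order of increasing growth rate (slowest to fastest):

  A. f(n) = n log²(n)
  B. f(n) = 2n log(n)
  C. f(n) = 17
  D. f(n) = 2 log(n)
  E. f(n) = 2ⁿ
C < D < B < A < E

Comparing growth rates:
C = 17 is O(1)
D = 2 log(n) is O(log n)
B = 2n log(n) is O(n log n)
A = n log²(n) is O(n log² n)
E = 2ⁿ is O(2ⁿ)

Therefore, the order from slowest to fastest is: C < D < B < A < E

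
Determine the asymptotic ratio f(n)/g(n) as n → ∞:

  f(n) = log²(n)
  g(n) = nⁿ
0

Since log²(n) (O(log² n)) grows slower than nⁿ (O(nⁿ)),
the ratio f(n)/g(n) → 0 as n → ∞.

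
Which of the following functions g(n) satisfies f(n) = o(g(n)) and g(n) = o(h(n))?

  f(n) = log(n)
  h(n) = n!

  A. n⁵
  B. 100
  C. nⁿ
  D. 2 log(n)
A

We need g(n) with log(n) = o(g(n)) and g(n) = o(n!), i.e. O(log n) ≺ g ≺ O(n!).
Check each option:
  A. n⁵ — O(n⁵) is strictly between O(log n) and O(n!) ✓
  B. 100 — O(1) does not grow strictly faster than f(n)
  C. nⁿ — O(nⁿ) does not grow strictly slower than h(n)
  D. 2 log(n) — O(log n) does not grow strictly faster than f(n)

Only option A (n⁵) lies strictly between.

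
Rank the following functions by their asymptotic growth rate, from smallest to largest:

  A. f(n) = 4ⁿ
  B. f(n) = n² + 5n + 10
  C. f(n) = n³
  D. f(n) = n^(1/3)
D < B < C < A

Comparing growth rates:
D = n^(1/3) is O(n^(1/3))
B = n² + 5n + 10 is O(n²)
C = n³ is O(n³)
A = 4ⁿ is O(4ⁿ)

Therefore, the order from slowest to fastest is: D < B < C < A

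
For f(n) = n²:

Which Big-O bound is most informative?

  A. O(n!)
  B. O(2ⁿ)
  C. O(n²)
C

f(n) = n² is O(n²).
All listed options are valid Big-O bounds (upper bounds),
but O(n²) is the tightest (smallest valid bound).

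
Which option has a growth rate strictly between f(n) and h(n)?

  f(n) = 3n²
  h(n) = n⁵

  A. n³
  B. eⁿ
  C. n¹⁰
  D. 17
A

We need g(n) with 3n² = o(g(n)) and g(n) = o(n⁵), i.e. O(n²) ≺ g ≺ O(n⁵).
Check each option:
  A. n³ — O(n³) is strictly between O(n²) and O(n⁵) ✓
  B. eⁿ — O(eⁿ) does not grow strictly slower than h(n)
  C. n¹⁰ — O(n¹⁰) does not grow strictly slower than h(n)
  D. 17 — O(1) does not grow strictly faster than f(n)

Only option A (n³) lies strictly between.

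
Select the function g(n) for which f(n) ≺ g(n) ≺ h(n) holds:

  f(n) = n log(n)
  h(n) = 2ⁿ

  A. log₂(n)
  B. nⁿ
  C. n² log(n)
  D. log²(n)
C

We need g(n) with n log(n) = o(g(n)) and g(n) = o(2ⁿ), i.e. O(n log n) ≺ g ≺ O(2ⁿ).
Check each option:
  A. log₂(n) — O(log n) does not grow strictly faster than f(n)
  B. nⁿ — O(nⁿ) does not grow strictly slower than h(n)
  C. n² log(n) — O(n² log n) is strictly between O(n log n) and O(2ⁿ) ✓
  D. log²(n) — O(log² n) does not grow strictly faster than f(n)

Only option C (n² log(n)) lies strictly between.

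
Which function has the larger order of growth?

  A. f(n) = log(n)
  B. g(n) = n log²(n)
B

f(n) = log(n) is O(log n), while g(n) = n log²(n) is O(n log² n).
Since O(n log² n) grows faster than O(log n), g(n) dominates.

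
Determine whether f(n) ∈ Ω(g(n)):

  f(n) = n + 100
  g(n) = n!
False

f(n) = n + 100 is O(n), and g(n) = n! is O(n!).
Since O(n) grows slower than O(n!), f(n) = Ω(g(n)) is false.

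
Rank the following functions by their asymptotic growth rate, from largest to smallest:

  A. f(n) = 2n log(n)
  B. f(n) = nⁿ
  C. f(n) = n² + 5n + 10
B > C > A

Comparing growth rates:
B = nⁿ is O(nⁿ)
C = n² + 5n + 10 is O(n²)
A = 2n log(n) is O(n log n)

Therefore, the order from fastest to slowest is: B > C > A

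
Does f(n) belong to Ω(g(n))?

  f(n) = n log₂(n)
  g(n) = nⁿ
False

f(n) = n log₂(n) is O(n log n), and g(n) = nⁿ is O(nⁿ).
Since O(n log n) grows slower than O(nⁿ), f(n) = Ω(g(n)) is false.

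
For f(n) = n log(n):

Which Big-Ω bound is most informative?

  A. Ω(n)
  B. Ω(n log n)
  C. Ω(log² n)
B

f(n) = n log(n) is Ω(n log n).
All listed options are valid Big-Ω bounds (lower bounds),
but Ω(n log n) is the tightest (largest valid bound).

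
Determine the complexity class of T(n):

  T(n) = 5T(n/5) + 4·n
Θ(n log n)

Master Theorem: a = 5, b = 5, f(n) = 4·n.
Compute the critical exponent d = log₅(5) = 1.
Compare f(n) = Θ(n) against n^d:
  k = 1 = d, so f(n) = Θ(n^d) — Case 2.
  Work is balanced across levels: T(n) = Θ(n^d log n) = Θ(n log n).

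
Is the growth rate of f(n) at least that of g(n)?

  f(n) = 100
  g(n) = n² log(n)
False

f(n) = 100 is O(1), and g(n) = n² log(n) is O(n² log n).
Since O(1) grows slower than O(n² log n), f(n) = Ω(g(n)) is false.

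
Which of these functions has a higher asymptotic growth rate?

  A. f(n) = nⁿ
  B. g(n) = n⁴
A

f(n) = nⁿ is O(nⁿ), while g(n) = n⁴ is O(n⁴).
Since O(nⁿ) grows faster than O(n⁴), f(n) dominates.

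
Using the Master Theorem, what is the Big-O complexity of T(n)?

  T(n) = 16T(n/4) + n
Θ(n²)

Master Theorem: a = 16, b = 4, f(n) = n.
Compute the critical exponent d = log₄(16) = 2.
Compare f(n) = Θ(n) against n^d:
  k = 1 < d = 2, so f(n) = O(n^(d-ε)) — Case 1.
  The recursion cost dominates: T(n) = Θ(n^d) = Θ(n²).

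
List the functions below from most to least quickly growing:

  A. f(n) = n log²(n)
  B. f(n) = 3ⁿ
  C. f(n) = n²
B > C > A

Comparing growth rates:
B = 3ⁿ is O(3ⁿ)
C = n² is O(n²)
A = n log²(n) is O(n log² n)

Therefore, the order from fastest to slowest is: B > C > A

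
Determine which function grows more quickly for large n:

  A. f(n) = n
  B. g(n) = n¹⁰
B

f(n) = n is O(n), while g(n) = n¹⁰ is O(n¹⁰).
Since O(n¹⁰) grows faster than O(n), g(n) dominates.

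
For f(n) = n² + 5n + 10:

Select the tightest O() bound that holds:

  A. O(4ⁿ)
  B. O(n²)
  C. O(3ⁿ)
B

f(n) = n² + 5n + 10 is O(n²).
All listed options are valid Big-O bounds (upper bounds),
but O(n²) is the tightest (smallest valid bound).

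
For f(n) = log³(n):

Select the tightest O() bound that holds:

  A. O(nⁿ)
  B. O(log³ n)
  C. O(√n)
B

f(n) = log³(n) is O(log³ n).
All listed options are valid Big-O bounds (upper bounds),
but O(log³ n) is the tightest (smallest valid bound).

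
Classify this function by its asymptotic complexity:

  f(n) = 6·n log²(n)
O(n log² n)

The dominant term in 6·n log²(n) is 6·n log²(n), which is Θ(n log² n).
Constants are absorbed, so the tightest bound is O(n log² n).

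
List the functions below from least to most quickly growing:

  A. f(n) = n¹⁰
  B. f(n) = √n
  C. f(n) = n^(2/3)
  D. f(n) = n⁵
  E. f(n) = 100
E < B < C < D < A

Comparing growth rates:
E = 100 is O(1)
B = √n is O(√n)
C = n^(2/3) is O(n^(2/3))
D = n⁵ is O(n⁵)
A = n¹⁰ is O(n¹⁰)

Therefore, the order from slowest to fastest is: E < B < C < D < A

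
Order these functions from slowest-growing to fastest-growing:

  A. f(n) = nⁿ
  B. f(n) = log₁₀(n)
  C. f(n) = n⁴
B < C < A

Comparing growth rates:
B = log₁₀(n) is O(log n)
C = n⁴ is O(n⁴)
A = nⁿ is O(nⁿ)

Therefore, the order from slowest to fastest is: B < C < A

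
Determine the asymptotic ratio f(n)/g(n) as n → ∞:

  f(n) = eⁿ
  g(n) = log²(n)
∞

Since eⁿ (O(eⁿ)) grows faster than log²(n) (O(log² n)),
the ratio f(n)/g(n) → ∞ as n → ∞.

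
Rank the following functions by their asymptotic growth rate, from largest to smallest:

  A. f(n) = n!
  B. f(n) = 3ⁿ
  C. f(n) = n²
A > B > C

Comparing growth rates:
A = n! is O(n!)
B = 3ⁿ is O(3ⁿ)
C = n² is O(n²)

Therefore, the order from fastest to slowest is: A > B > C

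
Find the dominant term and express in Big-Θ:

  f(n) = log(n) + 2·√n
Θ(√n)

Order the terms by growth rate: log(n) ≺ 2·√n.
The fastest-growing term 2·√n dominates as n → ∞; dropping its constant factor gives Θ(√n).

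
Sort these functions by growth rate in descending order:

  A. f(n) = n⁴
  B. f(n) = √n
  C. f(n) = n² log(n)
A > C > B

Comparing growth rates:
A = n⁴ is O(n⁴)
C = n² log(n) is O(n² log n)
B = √n is O(√n)

Therefore, the order from fastest to slowest is: A > C > B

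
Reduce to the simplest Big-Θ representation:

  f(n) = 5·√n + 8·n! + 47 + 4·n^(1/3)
Θ(n!)

Order the terms by growth rate: 47 ≺ 4·n^(1/3) ≺ 5·√n ≺ 8·n!.
The fastest-growing term 8·n! dominates as n → ∞; dropping its constant factor gives Θ(n!).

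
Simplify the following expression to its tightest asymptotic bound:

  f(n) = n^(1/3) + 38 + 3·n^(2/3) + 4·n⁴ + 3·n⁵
Θ(n⁵)

Order the terms by growth rate: 38 ≺ n^(1/3) ≺ 3·n^(2/3) ≺ 4·n⁴ ≺ 3·n⁵.
The fastest-growing term 3·n⁵ dominates as n → ∞; dropping its constant factor gives Θ(n⁵).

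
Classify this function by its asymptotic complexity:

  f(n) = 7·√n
O(√n)

The dominant term in 7·√n is 7·√n, which is Θ(√n).
Constants are absorbed, so the tightest bound is O(√n).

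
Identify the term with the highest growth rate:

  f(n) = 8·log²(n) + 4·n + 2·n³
2·n³

Looking at each term:
  - 8·log²(n) is O(log² n)
  - 4·n is O(n)
  - 2·n³ is O(n³)

The term 2·n³ (O(n³)) grows fastest and dominates all others.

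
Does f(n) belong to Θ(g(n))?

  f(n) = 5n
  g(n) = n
True

f(n) = 5n and g(n) = n are both O(n).
Since they have the same asymptotic growth rate, f(n) = Θ(g(n)) is true.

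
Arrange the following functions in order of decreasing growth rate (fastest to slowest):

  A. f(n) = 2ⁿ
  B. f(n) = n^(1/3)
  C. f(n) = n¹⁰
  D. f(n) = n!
D > A > C > B

Comparing growth rates:
D = n! is O(n!)
A = 2ⁿ is O(2ⁿ)
C = n¹⁰ is O(n¹⁰)
B = n^(1/3) is O(n^(1/3))

Therefore, the order from fastest to slowest is: D > A > C > B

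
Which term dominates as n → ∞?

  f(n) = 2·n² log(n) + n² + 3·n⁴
3·n⁴

Looking at each term:
  - 2·n² log(n) is O(n² log n)
  - n² is O(n²)
  - 3·n⁴ is O(n⁴)

The term 3·n⁴ (O(n⁴)) grows fastest and dominates all others.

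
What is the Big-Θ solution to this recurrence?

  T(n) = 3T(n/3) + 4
Θ(n)

Master Theorem: a = 3, b = 3, f(n) = 4.
Compute the critical exponent d = log₃(3) = 1.
Compare f(n) = Θ(1) against n^d:
  k = 0 < d = 1, so f(n) = O(n^(d-ε)) — Case 1.
  The recursion cost dominates: T(n) = Θ(n^d) = Θ(n).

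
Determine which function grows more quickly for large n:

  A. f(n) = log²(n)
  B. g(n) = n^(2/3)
B

f(n) = log²(n) is O(log² n), while g(n) = n^(2/3) is O(n^(2/3)).
Since O(n^(2/3)) grows faster than O(log² n), g(n) dominates.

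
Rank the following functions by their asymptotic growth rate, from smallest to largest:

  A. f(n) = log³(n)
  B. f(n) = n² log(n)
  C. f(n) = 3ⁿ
A < B < C

Comparing growth rates:
A = log³(n) is O(log³ n)
B = n² log(n) is O(n² log n)
C = 3ⁿ is O(3ⁿ)

Therefore, the order from slowest to fastest is: A < B < C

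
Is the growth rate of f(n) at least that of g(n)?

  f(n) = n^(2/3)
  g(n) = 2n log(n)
False

f(n) = n^(2/3) is O(n^(2/3)), and g(n) = 2n log(n) is O(n log n).
Since O(n^(2/3)) grows slower than O(n log n), f(n) = Ω(g(n)) is false.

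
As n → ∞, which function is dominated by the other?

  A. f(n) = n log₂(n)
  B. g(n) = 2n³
A

f(n) = n log₂(n) is O(n log n), while g(n) = 2n³ is O(n³).
Since O(n log n) grows slower than O(n³), f(n) is dominated.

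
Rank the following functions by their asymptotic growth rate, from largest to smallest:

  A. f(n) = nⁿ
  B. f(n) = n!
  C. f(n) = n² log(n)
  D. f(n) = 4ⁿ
A > B > D > C

Comparing growth rates:
A = nⁿ is O(nⁿ)
B = n! is O(n!)
D = 4ⁿ is O(4ⁿ)
C = n² log(n) is O(n² log n)

Therefore, the order from fastest to slowest is: A > B > D > C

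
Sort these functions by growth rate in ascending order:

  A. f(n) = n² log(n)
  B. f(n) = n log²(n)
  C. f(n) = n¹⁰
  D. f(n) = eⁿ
B < A < C < D

Comparing growth rates:
B = n log²(n) is O(n log² n)
A = n² log(n) is O(n² log n)
C = n¹⁰ is O(n¹⁰)
D = eⁿ is O(eⁿ)

Therefore, the order from slowest to fastest is: B < A < C < D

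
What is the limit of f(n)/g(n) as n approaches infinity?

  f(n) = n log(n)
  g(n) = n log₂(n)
log(2)

Since n log(n) and n log₂(n) have the same growth rate (O(n log n)),
the ratio converges to a constant: log(2).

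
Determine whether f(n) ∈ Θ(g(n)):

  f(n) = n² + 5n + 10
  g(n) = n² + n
True

f(n) = n² + 5n + 10 and g(n) = n² + n are both O(n²).
Since they have the same asymptotic growth rate, f(n) = Θ(g(n)) is true.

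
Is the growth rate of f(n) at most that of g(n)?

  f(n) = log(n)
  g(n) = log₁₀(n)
True

f(n) = log(n) and g(n) = log₁₀(n) are both O(log n).
Big-O permits equal growth rates (f ≤ c·g for some c), so f(n) = O(g(n)) is true.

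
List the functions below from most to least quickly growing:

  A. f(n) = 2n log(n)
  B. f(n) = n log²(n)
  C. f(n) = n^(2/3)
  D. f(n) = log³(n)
B > A > C > D

Comparing growth rates:
B = n log²(n) is O(n log² n)
A = 2n log(n) is O(n log n)
C = n^(2/3) is O(n^(2/3))
D = log³(n) is O(log³ n)

Therefore, the order from fastest to slowest is: B > A > C > D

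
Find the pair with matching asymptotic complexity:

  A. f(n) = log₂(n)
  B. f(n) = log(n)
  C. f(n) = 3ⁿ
A and B

Examining each function:
  A. log₂(n) is O(log n)
  B. log(n) is O(log n)
  C. 3ⁿ is O(3ⁿ)

Functions A and B both have the same complexity class.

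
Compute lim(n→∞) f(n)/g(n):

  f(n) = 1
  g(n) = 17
1/17

Since 1 and 17 have the same growth rate (O(1)),
the ratio converges to a constant: 1/17.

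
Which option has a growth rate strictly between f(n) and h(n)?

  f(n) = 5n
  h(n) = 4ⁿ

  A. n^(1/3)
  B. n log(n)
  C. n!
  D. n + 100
B

We need g(n) with 5n = o(g(n)) and g(n) = o(4ⁿ), i.e. O(n) ≺ g ≺ O(4ⁿ).
Check each option:
  A. n^(1/3) — O(n^(1/3)) does not grow strictly faster than f(n)
  B. n log(n) — O(n log n) is strictly between O(n) and O(4ⁿ) ✓
  C. n! — O(n!) does not grow strictly slower than h(n)
  D. n + 100 — O(n) does not grow strictly faster than f(n)

Only option B (n log(n)) lies strictly between.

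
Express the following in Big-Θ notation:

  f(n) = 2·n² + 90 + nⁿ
Θ(nⁿ)

Order the terms by growth rate: 90 ≺ 2·n² ≺ nⁿ.
The fastest-growing term nⁿ dominates as n → ∞; dropping its constant factor gives Θ(nⁿ).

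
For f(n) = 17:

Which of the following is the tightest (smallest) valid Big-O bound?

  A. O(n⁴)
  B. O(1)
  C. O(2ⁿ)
B

f(n) = 17 is O(1).
All listed options are valid Big-O bounds (upper bounds),
but O(1) is the tightest (smallest valid bound).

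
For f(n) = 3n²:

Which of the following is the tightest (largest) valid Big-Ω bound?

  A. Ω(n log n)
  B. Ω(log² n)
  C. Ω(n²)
C

f(n) = 3n² is Ω(n²).
All listed options are valid Big-Ω bounds (lower bounds),
but Ω(n²) is the tightest (largest valid bound).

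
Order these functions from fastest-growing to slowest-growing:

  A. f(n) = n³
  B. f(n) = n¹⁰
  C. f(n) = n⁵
B > C > A

Comparing growth rates:
B = n¹⁰ is O(n¹⁰)
C = n⁵ is O(n⁵)
A = n³ is O(n³)

Therefore, the order from fastest to slowest is: B > C > A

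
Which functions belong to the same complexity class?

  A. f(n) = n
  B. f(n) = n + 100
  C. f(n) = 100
A and B

Examining each function:
  A. n is O(n)
  B. n + 100 is O(n)
  C. 100 is O(1)

Functions A and B both have the same complexity class.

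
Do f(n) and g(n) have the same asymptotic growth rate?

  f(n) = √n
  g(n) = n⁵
False

f(n) = √n is O(√n), and g(n) = n⁵ is O(n⁵).
Since they have different growth rates, f(n) = Θ(g(n)) is false.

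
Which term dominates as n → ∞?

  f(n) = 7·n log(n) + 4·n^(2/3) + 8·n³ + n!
n!

Looking at each term:
  - 7·n log(n) is O(n log n)
  - 4·n^(2/3) is O(n^(2/3))
  - 8·n³ is O(n³)
  - n! is O(n!)

The term n! (O(n!)) grows fastest and dominates all others.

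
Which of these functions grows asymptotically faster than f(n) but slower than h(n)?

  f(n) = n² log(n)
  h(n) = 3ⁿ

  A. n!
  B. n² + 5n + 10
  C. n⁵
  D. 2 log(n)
C

We need g(n) with n² log(n) = o(g(n)) and g(n) = o(3ⁿ), i.e. O(n² log n) ≺ g ≺ O(3ⁿ).
Check each option:
  A. n! — O(n!) does not grow strictly slower than h(n)
  B. n² + 5n + 10 — O(n²) does not grow strictly faster than f(n)
  C. n⁵ — O(n⁵) is strictly between O(n² log n) and O(3ⁿ) ✓
  D. 2 log(n) — O(log n) does not grow strictly faster than f(n)

Only option C (n⁵) lies strictly between.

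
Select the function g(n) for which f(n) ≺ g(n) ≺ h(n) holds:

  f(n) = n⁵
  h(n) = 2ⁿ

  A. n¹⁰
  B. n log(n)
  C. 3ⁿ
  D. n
A

We need g(n) with n⁵ = o(g(n)) and g(n) = o(2ⁿ), i.e. O(n⁵) ≺ g ≺ O(2ⁿ).
Check each option:
  A. n¹⁰ — O(n¹⁰) is strictly between O(n⁵) and O(2ⁿ) ✓
  B. n log(n) — O(n log n) does not grow strictly faster than f(n)
  C. 3ⁿ — O(3ⁿ) does not grow strictly slower than h(n)
  D. n — O(n) does not grow strictly faster than f(n)

Only option A (n¹⁰) lies strictly between.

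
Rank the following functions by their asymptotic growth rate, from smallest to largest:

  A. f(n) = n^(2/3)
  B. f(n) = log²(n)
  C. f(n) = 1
C < B < A

Comparing growth rates:
C = 1 is O(1)
B = log²(n) is O(log² n)
A = n^(2/3) is O(n^(2/3))

Therefore, the order from slowest to fastest is: C < B < A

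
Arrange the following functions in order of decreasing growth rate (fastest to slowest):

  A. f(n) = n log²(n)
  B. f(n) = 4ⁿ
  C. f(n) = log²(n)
B > A > C

Comparing growth rates:
B = 4ⁿ is O(4ⁿ)
A = n log²(n) is O(n log² n)
C = log²(n) is O(log² n)

Therefore, the order from fastest to slowest is: B > A > C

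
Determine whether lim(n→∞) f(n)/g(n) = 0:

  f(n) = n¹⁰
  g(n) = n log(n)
False

f(n) = n¹⁰ is O(n¹⁰), and g(n) = n log(n) is O(n log n).
Since O(n¹⁰) grows faster than or equal to O(n log n), f(n) = o(g(n)) is false.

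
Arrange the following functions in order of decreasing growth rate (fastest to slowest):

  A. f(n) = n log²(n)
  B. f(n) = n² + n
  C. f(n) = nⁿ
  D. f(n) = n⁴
C > D > B > A

Comparing growth rates:
C = nⁿ is O(nⁿ)
D = n⁴ is O(n⁴)
B = n² + n is O(n²)
A = n log²(n) is O(n log² n)

Therefore, the order from fastest to slowest is: C > D > B > A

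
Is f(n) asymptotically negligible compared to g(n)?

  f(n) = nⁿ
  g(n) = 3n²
False

f(n) = nⁿ is O(nⁿ), and g(n) = 3n² is O(n²).
Since O(nⁿ) grows faster than or equal to O(n²), f(n) = o(g(n)) is false.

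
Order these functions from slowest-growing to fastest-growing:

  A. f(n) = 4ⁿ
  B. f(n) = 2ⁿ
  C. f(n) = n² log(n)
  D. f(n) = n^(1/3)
D < C < B < A

Comparing growth rates:
D = n^(1/3) is O(n^(1/3))
C = n² log(n) is O(n² log n)
B = 2ⁿ is O(2ⁿ)
A = 4ⁿ is O(4ⁿ)

Therefore, the order from slowest to fastest is: D < C < B < A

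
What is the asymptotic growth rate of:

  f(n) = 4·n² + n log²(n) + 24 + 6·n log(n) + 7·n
Θ(n²)

Order the terms by growth rate: 24 ≺ 7·n ≺ 6·n log(n) ≺ n log²(n) ≺ 4·n².
The fastest-growing term 4·n² dominates as n → ∞; dropping its constant factor gives Θ(n²).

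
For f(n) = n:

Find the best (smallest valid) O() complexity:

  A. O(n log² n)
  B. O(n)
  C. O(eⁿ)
B

f(n) = n is O(n).
All listed options are valid Big-O bounds (upper bounds),
but O(n) is the tightest (smallest valid bound).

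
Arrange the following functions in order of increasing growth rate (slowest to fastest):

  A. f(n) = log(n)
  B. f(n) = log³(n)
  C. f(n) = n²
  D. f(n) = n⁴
A < B < C < D

Comparing growth rates:
A = log(n) is O(log n)
B = log³(n) is O(log³ n)
C = n² is O(n²)
D = n⁴ is O(n⁴)

Therefore, the order from slowest to fastest is: A < B < C < D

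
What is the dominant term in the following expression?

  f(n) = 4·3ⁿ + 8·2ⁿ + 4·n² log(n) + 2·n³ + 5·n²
4·3ⁿ

Looking at each term:
  - 4·3ⁿ is O(3ⁿ)
  - 8·2ⁿ is O(2ⁿ)
  - 4·n² log(n) is O(n² log n)
  - 2·n³ is O(n³)
  - 5·n² is O(n²)

The term 4·3ⁿ (O(3ⁿ)) grows fastest and dominates all others.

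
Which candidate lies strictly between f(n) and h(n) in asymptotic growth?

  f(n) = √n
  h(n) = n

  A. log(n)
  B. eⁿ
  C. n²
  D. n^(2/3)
D

We need g(n) with √n = o(g(n)) and g(n) = o(n), i.e. O(√n) ≺ g ≺ O(n).
Check each option:
  A. log(n) — O(log n) does not grow strictly faster than f(n)
  B. eⁿ — O(eⁿ) does not grow strictly slower than h(n)
  C. n² — O(n²) does not grow strictly slower than h(n)
  D. n^(2/3) — O(n^(2/3)) is strictly between O(√n) and O(n) ✓

Only option D (n^(2/3)) lies strictly between.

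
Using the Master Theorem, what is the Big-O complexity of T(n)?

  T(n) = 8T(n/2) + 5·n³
Θ(n³ log n)

Master Theorem: a = 8, b = 2, f(n) = 5·n³.
Compute the critical exponent d = log₂(8) = 3.
Compare f(n) = Θ(n³) against n^d:
  k = 3 = d, so f(n) = Θ(n^d) — Case 2.
  Work is balanced across levels: T(n) = Θ(n^d log n) = Θ(n³ log n).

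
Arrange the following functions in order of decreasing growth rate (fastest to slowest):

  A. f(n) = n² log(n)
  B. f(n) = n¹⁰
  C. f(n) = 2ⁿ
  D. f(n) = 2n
C > B > A > D

Comparing growth rates:
C = 2ⁿ is O(2ⁿ)
B = n¹⁰ is O(n¹⁰)
A = n² log(n) is O(n² log n)
D = 2n is O(n)

Therefore, the order from fastest to slowest is: C > B > A > D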